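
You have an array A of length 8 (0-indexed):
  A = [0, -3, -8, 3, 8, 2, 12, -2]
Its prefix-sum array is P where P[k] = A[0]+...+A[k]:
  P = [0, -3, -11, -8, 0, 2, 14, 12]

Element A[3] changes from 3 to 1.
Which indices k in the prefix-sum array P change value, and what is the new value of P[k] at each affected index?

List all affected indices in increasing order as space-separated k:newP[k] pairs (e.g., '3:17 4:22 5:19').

P[k] = A[0] + ... + A[k]
P[k] includes A[3] iff k >= 3
Affected indices: 3, 4, ..., 7; delta = -2
  P[3]: -8 + -2 = -10
  P[4]: 0 + -2 = -2
  P[5]: 2 + -2 = 0
  P[6]: 14 + -2 = 12
  P[7]: 12 + -2 = 10

Answer: 3:-10 4:-2 5:0 6:12 7:10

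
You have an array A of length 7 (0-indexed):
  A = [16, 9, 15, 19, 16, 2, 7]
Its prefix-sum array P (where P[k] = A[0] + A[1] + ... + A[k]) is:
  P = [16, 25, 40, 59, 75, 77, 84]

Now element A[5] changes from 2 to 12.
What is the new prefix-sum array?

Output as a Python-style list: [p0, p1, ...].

Change: A[5] 2 -> 12, delta = 10
P[k] for k < 5: unchanged (A[5] not included)
P[k] for k >= 5: shift by delta = 10
  P[0] = 16 + 0 = 16
  P[1] = 25 + 0 = 25
  P[2] = 40 + 0 = 40
  P[3] = 59 + 0 = 59
  P[4] = 75 + 0 = 75
  P[5] = 77 + 10 = 87
  P[6] = 84 + 10 = 94

Answer: [16, 25, 40, 59, 75, 87, 94]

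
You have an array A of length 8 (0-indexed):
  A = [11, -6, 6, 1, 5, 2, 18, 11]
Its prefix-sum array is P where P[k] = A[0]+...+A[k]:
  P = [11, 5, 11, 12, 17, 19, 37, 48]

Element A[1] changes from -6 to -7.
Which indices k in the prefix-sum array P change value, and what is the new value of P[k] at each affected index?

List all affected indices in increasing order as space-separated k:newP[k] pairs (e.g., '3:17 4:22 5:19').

Answer: 1:4 2:10 3:11 4:16 5:18 6:36 7:47

Derivation:
P[k] = A[0] + ... + A[k]
P[k] includes A[1] iff k >= 1
Affected indices: 1, 2, ..., 7; delta = -1
  P[1]: 5 + -1 = 4
  P[2]: 11 + -1 = 10
  P[3]: 12 + -1 = 11
  P[4]: 17 + -1 = 16
  P[5]: 19 + -1 = 18
  P[6]: 37 + -1 = 36
  P[7]: 48 + -1 = 47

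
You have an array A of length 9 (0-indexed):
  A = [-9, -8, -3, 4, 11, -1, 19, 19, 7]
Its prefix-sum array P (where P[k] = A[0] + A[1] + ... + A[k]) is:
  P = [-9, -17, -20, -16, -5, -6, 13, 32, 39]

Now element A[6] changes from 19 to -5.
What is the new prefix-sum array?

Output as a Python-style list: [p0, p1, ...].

Change: A[6] 19 -> -5, delta = -24
P[k] for k < 6: unchanged (A[6] not included)
P[k] for k >= 6: shift by delta = -24
  P[0] = -9 + 0 = -9
  P[1] = -17 + 0 = -17
  P[2] = -20 + 0 = -20
  P[3] = -16 + 0 = -16
  P[4] = -5 + 0 = -5
  P[5] = -6 + 0 = -6
  P[6] = 13 + -24 = -11
  P[7] = 32 + -24 = 8
  P[8] = 39 + -24 = 15

Answer: [-9, -17, -20, -16, -5, -6, -11, 8, 15]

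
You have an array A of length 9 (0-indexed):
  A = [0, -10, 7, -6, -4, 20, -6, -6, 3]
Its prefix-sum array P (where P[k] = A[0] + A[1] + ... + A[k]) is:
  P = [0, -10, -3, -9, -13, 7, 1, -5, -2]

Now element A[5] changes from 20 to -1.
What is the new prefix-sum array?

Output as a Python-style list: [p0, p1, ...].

Answer: [0, -10, -3, -9, -13, -14, -20, -26, -23]

Derivation:
Change: A[5] 20 -> -1, delta = -21
P[k] for k < 5: unchanged (A[5] not included)
P[k] for k >= 5: shift by delta = -21
  P[0] = 0 + 0 = 0
  P[1] = -10 + 0 = -10
  P[2] = -3 + 0 = -3
  P[3] = -9 + 0 = -9
  P[4] = -13 + 0 = -13
  P[5] = 7 + -21 = -14
  P[6] = 1 + -21 = -20
  P[7] = -5 + -21 = -26
  P[8] = -2 + -21 = -23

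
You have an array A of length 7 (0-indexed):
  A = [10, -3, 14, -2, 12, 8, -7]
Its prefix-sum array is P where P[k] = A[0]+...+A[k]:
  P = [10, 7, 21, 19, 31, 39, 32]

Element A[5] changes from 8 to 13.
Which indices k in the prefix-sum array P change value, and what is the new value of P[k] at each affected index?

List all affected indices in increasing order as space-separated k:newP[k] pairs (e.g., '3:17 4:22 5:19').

Answer: 5:44 6:37

Derivation:
P[k] = A[0] + ... + A[k]
P[k] includes A[5] iff k >= 5
Affected indices: 5, 6, ..., 6; delta = 5
  P[5]: 39 + 5 = 44
  P[6]: 32 + 5 = 37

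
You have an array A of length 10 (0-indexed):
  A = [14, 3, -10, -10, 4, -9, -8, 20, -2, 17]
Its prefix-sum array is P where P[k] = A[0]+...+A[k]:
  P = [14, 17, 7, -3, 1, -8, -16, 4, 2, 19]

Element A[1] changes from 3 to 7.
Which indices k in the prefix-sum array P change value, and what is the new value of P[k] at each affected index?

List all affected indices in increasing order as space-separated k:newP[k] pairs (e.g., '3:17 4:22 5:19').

Answer: 1:21 2:11 3:1 4:5 5:-4 6:-12 7:8 8:6 9:23

Derivation:
P[k] = A[0] + ... + A[k]
P[k] includes A[1] iff k >= 1
Affected indices: 1, 2, ..., 9; delta = 4
  P[1]: 17 + 4 = 21
  P[2]: 7 + 4 = 11
  P[3]: -3 + 4 = 1
  P[4]: 1 + 4 = 5
  P[5]: -8 + 4 = -4
  P[6]: -16 + 4 = -12
  P[7]: 4 + 4 = 8
  P[8]: 2 + 4 = 6
  P[9]: 19 + 4 = 23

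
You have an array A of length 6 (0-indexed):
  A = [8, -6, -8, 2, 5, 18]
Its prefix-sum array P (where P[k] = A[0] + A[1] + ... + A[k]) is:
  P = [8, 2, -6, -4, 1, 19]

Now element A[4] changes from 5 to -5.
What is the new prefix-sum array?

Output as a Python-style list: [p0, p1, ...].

Answer: [8, 2, -6, -4, -9, 9]

Derivation:
Change: A[4] 5 -> -5, delta = -10
P[k] for k < 4: unchanged (A[4] not included)
P[k] for k >= 4: shift by delta = -10
  P[0] = 8 + 0 = 8
  P[1] = 2 + 0 = 2
  P[2] = -6 + 0 = -6
  P[3] = -4 + 0 = -4
  P[4] = 1 + -10 = -9
  P[5] = 19 + -10 = 9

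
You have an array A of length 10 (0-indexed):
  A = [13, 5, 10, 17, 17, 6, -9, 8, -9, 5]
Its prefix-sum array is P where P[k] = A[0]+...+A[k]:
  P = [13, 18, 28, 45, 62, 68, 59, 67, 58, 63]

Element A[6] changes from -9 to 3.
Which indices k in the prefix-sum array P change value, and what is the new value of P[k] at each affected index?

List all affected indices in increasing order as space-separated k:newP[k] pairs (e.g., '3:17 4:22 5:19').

P[k] = A[0] + ... + A[k]
P[k] includes A[6] iff k >= 6
Affected indices: 6, 7, ..., 9; delta = 12
  P[6]: 59 + 12 = 71
  P[7]: 67 + 12 = 79
  P[8]: 58 + 12 = 70
  P[9]: 63 + 12 = 75

Answer: 6:71 7:79 8:70 9:75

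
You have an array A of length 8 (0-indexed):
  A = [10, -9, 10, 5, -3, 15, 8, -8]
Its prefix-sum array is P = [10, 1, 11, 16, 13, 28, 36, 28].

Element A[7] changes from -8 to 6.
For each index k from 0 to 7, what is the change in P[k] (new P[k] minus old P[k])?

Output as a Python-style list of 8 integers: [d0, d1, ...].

Element change: A[7] -8 -> 6, delta = 14
For k < 7: P[k] unchanged, delta_P[k] = 0
For k >= 7: P[k] shifts by exactly 14
Delta array: [0, 0, 0, 0, 0, 0, 0, 14]

Answer: [0, 0, 0, 0, 0, 0, 0, 14]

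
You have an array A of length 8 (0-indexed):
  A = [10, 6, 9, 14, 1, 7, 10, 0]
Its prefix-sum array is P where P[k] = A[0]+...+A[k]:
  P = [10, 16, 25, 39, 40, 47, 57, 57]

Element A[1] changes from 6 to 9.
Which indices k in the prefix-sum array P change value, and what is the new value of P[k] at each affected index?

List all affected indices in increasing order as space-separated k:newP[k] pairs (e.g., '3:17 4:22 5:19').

Answer: 1:19 2:28 3:42 4:43 5:50 6:60 7:60

Derivation:
P[k] = A[0] + ... + A[k]
P[k] includes A[1] iff k >= 1
Affected indices: 1, 2, ..., 7; delta = 3
  P[1]: 16 + 3 = 19
  P[2]: 25 + 3 = 28
  P[3]: 39 + 3 = 42
  P[4]: 40 + 3 = 43
  P[5]: 47 + 3 = 50
  P[6]: 57 + 3 = 60
  P[7]: 57 + 3 = 60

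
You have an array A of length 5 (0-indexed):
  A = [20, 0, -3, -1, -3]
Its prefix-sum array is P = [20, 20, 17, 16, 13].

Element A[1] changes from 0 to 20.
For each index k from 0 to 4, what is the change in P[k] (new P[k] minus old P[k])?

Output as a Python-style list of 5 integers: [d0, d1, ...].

Element change: A[1] 0 -> 20, delta = 20
For k < 1: P[k] unchanged, delta_P[k] = 0
For k >= 1: P[k] shifts by exactly 20
Delta array: [0, 20, 20, 20, 20]

Answer: [0, 20, 20, 20, 20]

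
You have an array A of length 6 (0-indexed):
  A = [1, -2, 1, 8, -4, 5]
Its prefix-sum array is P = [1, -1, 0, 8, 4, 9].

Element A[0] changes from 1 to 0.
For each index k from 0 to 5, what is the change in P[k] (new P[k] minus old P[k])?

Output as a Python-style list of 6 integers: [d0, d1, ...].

Element change: A[0] 1 -> 0, delta = -1
For k < 0: P[k] unchanged, delta_P[k] = 0
For k >= 0: P[k] shifts by exactly -1
Delta array: [-1, -1, -1, -1, -1, -1]

Answer: [-1, -1, -1, -1, -1, -1]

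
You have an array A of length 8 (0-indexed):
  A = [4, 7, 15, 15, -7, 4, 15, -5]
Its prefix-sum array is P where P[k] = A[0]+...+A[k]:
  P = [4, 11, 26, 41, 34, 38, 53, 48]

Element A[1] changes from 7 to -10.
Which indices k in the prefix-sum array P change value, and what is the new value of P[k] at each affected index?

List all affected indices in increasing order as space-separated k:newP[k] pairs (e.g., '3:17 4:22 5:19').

Answer: 1:-6 2:9 3:24 4:17 5:21 6:36 7:31

Derivation:
P[k] = A[0] + ... + A[k]
P[k] includes A[1] iff k >= 1
Affected indices: 1, 2, ..., 7; delta = -17
  P[1]: 11 + -17 = -6
  P[2]: 26 + -17 = 9
  P[3]: 41 + -17 = 24
  P[4]: 34 + -17 = 17
  P[5]: 38 + -17 = 21
  P[6]: 53 + -17 = 36
  P[7]: 48 + -17 = 31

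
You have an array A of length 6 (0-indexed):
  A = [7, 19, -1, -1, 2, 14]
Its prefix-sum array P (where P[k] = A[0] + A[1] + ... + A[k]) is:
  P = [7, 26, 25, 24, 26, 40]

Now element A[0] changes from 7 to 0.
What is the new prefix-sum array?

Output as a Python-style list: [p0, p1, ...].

Change: A[0] 7 -> 0, delta = -7
P[k] for k < 0: unchanged (A[0] not included)
P[k] for k >= 0: shift by delta = -7
  P[0] = 7 + -7 = 0
  P[1] = 26 + -7 = 19
  P[2] = 25 + -7 = 18
  P[3] = 24 + -7 = 17
  P[4] = 26 + -7 = 19
  P[5] = 40 + -7 = 33

Answer: [0, 19, 18, 17, 19, 33]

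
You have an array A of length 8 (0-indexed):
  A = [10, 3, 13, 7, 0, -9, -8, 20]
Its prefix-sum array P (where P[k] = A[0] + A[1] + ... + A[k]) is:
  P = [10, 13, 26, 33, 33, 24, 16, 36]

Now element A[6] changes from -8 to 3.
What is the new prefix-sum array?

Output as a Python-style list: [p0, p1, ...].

Change: A[6] -8 -> 3, delta = 11
P[k] for k < 6: unchanged (A[6] not included)
P[k] for k >= 6: shift by delta = 11
  P[0] = 10 + 0 = 10
  P[1] = 13 + 0 = 13
  P[2] = 26 + 0 = 26
  P[3] = 33 + 0 = 33
  P[4] = 33 + 0 = 33
  P[5] = 24 + 0 = 24
  P[6] = 16 + 11 = 27
  P[7] = 36 + 11 = 47

Answer: [10, 13, 26, 33, 33, 24, 27, 47]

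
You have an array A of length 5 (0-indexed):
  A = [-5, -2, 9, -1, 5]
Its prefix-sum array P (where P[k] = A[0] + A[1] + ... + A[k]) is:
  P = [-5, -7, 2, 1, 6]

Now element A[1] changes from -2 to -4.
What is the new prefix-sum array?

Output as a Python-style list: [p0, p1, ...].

Change: A[1] -2 -> -4, delta = -2
P[k] for k < 1: unchanged (A[1] not included)
P[k] for k >= 1: shift by delta = -2
  P[0] = -5 + 0 = -5
  P[1] = -7 + -2 = -9
  P[2] = 2 + -2 = 0
  P[3] = 1 + -2 = -1
  P[4] = 6 + -2 = 4

Answer: [-5, -9, 0, -1, 4]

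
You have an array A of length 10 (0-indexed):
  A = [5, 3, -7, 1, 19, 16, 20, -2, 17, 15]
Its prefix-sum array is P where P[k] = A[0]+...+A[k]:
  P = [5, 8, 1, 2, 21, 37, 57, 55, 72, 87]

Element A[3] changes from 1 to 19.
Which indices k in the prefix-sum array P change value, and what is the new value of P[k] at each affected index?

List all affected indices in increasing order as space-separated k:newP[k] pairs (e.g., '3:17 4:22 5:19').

Answer: 3:20 4:39 5:55 6:75 7:73 8:90 9:105

Derivation:
P[k] = A[0] + ... + A[k]
P[k] includes A[3] iff k >= 3
Affected indices: 3, 4, ..., 9; delta = 18
  P[3]: 2 + 18 = 20
  P[4]: 21 + 18 = 39
  P[5]: 37 + 18 = 55
  P[6]: 57 + 18 = 75
  P[7]: 55 + 18 = 73
  P[8]: 72 + 18 = 90
  P[9]: 87 + 18 = 105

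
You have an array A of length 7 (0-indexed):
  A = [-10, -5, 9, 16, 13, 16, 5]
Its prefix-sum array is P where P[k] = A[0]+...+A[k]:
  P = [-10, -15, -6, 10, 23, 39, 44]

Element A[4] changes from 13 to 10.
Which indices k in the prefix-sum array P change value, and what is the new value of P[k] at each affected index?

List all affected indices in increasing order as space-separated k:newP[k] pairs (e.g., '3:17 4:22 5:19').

P[k] = A[0] + ... + A[k]
P[k] includes A[4] iff k >= 4
Affected indices: 4, 5, ..., 6; delta = -3
  P[4]: 23 + -3 = 20
  P[5]: 39 + -3 = 36
  P[6]: 44 + -3 = 41

Answer: 4:20 5:36 6:41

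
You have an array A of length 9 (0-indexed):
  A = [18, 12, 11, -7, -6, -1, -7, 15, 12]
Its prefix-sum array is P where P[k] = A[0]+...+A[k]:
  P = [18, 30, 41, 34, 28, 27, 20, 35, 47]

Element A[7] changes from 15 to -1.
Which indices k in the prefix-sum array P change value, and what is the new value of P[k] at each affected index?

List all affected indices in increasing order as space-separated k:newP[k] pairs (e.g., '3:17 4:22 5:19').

P[k] = A[0] + ... + A[k]
P[k] includes A[7] iff k >= 7
Affected indices: 7, 8, ..., 8; delta = -16
  P[7]: 35 + -16 = 19
  P[8]: 47 + -16 = 31

Answer: 7:19 8:31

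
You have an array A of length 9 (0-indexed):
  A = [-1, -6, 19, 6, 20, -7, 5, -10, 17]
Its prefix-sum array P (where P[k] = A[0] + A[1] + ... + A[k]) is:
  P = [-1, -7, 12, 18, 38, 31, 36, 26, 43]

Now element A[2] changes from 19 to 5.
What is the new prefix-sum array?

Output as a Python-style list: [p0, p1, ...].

Answer: [-1, -7, -2, 4, 24, 17, 22, 12, 29]

Derivation:
Change: A[2] 19 -> 5, delta = -14
P[k] for k < 2: unchanged (A[2] not included)
P[k] for k >= 2: shift by delta = -14
  P[0] = -1 + 0 = -1
  P[1] = -7 + 0 = -7
  P[2] = 12 + -14 = -2
  P[3] = 18 + -14 = 4
  P[4] = 38 + -14 = 24
  P[5] = 31 + -14 = 17
  P[6] = 36 + -14 = 22
  P[7] = 26 + -14 = 12
  P[8] = 43 + -14 = 29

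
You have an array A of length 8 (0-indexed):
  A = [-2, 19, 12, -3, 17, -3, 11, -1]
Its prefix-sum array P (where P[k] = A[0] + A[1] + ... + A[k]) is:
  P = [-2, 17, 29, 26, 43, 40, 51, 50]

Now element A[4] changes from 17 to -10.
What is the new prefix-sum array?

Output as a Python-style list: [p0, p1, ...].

Change: A[4] 17 -> -10, delta = -27
P[k] for k < 4: unchanged (A[4] not included)
P[k] for k >= 4: shift by delta = -27
  P[0] = -2 + 0 = -2
  P[1] = 17 + 0 = 17
  P[2] = 29 + 0 = 29
  P[3] = 26 + 0 = 26
  P[4] = 43 + -27 = 16
  P[5] = 40 + -27 = 13
  P[6] = 51 + -27 = 24
  P[7] = 50 + -27 = 23

Answer: [-2, 17, 29, 26, 16, 13, 24, 23]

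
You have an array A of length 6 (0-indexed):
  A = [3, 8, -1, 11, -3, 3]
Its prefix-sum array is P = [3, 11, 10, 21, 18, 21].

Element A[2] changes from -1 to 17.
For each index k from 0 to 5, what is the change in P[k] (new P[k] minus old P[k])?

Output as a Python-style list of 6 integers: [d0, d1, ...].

Answer: [0, 0, 18, 18, 18, 18]

Derivation:
Element change: A[2] -1 -> 17, delta = 18
For k < 2: P[k] unchanged, delta_P[k] = 0
For k >= 2: P[k] shifts by exactly 18
Delta array: [0, 0, 18, 18, 18, 18]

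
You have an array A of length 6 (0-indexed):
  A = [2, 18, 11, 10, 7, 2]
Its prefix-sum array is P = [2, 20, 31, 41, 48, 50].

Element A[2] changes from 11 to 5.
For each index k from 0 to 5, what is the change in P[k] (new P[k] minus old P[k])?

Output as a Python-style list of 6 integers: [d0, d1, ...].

Element change: A[2] 11 -> 5, delta = -6
For k < 2: P[k] unchanged, delta_P[k] = 0
For k >= 2: P[k] shifts by exactly -6
Delta array: [0, 0, -6, -6, -6, -6]

Answer: [0, 0, -6, -6, -6, -6]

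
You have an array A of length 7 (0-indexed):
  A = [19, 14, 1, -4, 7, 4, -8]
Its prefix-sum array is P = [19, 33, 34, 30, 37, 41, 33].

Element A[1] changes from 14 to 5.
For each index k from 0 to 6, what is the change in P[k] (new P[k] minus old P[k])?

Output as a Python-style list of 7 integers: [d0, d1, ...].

Element change: A[1] 14 -> 5, delta = -9
For k < 1: P[k] unchanged, delta_P[k] = 0
For k >= 1: P[k] shifts by exactly -9
Delta array: [0, -9, -9, -9, -9, -9, -9]

Answer: [0, -9, -9, -9, -9, -9, -9]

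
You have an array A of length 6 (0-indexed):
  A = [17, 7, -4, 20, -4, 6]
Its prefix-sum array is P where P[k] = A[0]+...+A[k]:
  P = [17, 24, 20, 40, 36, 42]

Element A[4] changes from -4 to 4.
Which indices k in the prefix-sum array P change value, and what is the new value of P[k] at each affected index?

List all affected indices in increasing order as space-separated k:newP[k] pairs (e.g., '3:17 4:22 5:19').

P[k] = A[0] + ... + A[k]
P[k] includes A[4] iff k >= 4
Affected indices: 4, 5, ..., 5; delta = 8
  P[4]: 36 + 8 = 44
  P[5]: 42 + 8 = 50

Answer: 4:44 5:50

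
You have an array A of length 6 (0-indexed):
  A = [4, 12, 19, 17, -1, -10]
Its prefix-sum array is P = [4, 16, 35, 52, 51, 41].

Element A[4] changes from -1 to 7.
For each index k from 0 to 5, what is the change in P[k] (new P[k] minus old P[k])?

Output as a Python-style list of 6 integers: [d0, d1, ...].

Element change: A[4] -1 -> 7, delta = 8
For k < 4: P[k] unchanged, delta_P[k] = 0
For k >= 4: P[k] shifts by exactly 8
Delta array: [0, 0, 0, 0, 8, 8]

Answer: [0, 0, 0, 0, 8, 8]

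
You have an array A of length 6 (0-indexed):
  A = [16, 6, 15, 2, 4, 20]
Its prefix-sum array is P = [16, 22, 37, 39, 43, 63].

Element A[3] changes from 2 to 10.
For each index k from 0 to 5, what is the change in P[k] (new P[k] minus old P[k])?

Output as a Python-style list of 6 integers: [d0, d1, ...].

Element change: A[3] 2 -> 10, delta = 8
For k < 3: P[k] unchanged, delta_P[k] = 0
For k >= 3: P[k] shifts by exactly 8
Delta array: [0, 0, 0, 8, 8, 8]

Answer: [0, 0, 0, 8, 8, 8]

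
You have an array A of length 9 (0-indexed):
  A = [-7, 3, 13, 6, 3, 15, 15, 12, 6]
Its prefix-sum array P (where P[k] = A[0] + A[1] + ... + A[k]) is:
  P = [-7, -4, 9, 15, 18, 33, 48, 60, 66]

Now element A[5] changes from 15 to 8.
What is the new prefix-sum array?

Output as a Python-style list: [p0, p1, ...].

Answer: [-7, -4, 9, 15, 18, 26, 41, 53, 59]

Derivation:
Change: A[5] 15 -> 8, delta = -7
P[k] for k < 5: unchanged (A[5] not included)
P[k] for k >= 5: shift by delta = -7
  P[0] = -7 + 0 = -7
  P[1] = -4 + 0 = -4
  P[2] = 9 + 0 = 9
  P[3] = 15 + 0 = 15
  P[4] = 18 + 0 = 18
  P[5] = 33 + -7 = 26
  P[6] = 48 + -7 = 41
  P[7] = 60 + -7 = 53
  P[8] = 66 + -7 = 59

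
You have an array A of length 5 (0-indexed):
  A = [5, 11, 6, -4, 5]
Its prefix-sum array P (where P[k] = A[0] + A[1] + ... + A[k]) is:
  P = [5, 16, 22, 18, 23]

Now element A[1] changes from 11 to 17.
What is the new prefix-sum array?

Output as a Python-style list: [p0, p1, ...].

Change: A[1] 11 -> 17, delta = 6
P[k] for k < 1: unchanged (A[1] not included)
P[k] for k >= 1: shift by delta = 6
  P[0] = 5 + 0 = 5
  P[1] = 16 + 6 = 22
  P[2] = 22 + 6 = 28
  P[3] = 18 + 6 = 24
  P[4] = 23 + 6 = 29

Answer: [5, 22, 28, 24, 29]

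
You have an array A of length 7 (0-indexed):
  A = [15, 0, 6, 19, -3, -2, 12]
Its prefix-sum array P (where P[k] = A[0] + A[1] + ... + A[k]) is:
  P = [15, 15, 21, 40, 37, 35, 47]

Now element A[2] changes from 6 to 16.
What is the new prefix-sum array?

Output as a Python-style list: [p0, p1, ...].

Answer: [15, 15, 31, 50, 47, 45, 57]

Derivation:
Change: A[2] 6 -> 16, delta = 10
P[k] for k < 2: unchanged (A[2] not included)
P[k] for k >= 2: shift by delta = 10
  P[0] = 15 + 0 = 15
  P[1] = 15 + 0 = 15
  P[2] = 21 + 10 = 31
  P[3] = 40 + 10 = 50
  P[4] = 37 + 10 = 47
  P[5] = 35 + 10 = 45
  P[6] = 47 + 10 = 57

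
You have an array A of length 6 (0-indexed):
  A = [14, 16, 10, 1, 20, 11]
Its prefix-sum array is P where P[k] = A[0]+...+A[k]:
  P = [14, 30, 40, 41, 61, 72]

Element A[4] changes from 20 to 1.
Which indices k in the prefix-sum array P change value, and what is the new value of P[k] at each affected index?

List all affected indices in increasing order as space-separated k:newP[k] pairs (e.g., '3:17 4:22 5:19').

P[k] = A[0] + ... + A[k]
P[k] includes A[4] iff k >= 4
Affected indices: 4, 5, ..., 5; delta = -19
  P[4]: 61 + -19 = 42
  P[5]: 72 + -19 = 53

Answer: 4:42 5:53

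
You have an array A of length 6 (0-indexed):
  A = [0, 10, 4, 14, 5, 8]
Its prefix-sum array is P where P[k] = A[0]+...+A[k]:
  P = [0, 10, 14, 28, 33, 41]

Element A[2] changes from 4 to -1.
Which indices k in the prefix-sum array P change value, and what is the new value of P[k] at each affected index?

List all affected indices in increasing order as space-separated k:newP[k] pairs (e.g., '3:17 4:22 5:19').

P[k] = A[0] + ... + A[k]
P[k] includes A[2] iff k >= 2
Affected indices: 2, 3, ..., 5; delta = -5
  P[2]: 14 + -5 = 9
  P[3]: 28 + -5 = 23
  P[4]: 33 + -5 = 28
  P[5]: 41 + -5 = 36

Answer: 2:9 3:23 4:28 5:36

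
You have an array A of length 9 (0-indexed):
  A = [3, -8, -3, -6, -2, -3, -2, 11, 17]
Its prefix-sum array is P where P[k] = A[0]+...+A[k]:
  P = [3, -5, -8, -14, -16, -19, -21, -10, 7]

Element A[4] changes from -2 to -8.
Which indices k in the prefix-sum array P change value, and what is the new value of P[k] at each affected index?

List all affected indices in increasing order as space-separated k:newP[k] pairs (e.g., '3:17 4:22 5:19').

Answer: 4:-22 5:-25 6:-27 7:-16 8:1

Derivation:
P[k] = A[0] + ... + A[k]
P[k] includes A[4] iff k >= 4
Affected indices: 4, 5, ..., 8; delta = -6
  P[4]: -16 + -6 = -22
  P[5]: -19 + -6 = -25
  P[6]: -21 + -6 = -27
  P[7]: -10 + -6 = -16
  P[8]: 7 + -6 = 1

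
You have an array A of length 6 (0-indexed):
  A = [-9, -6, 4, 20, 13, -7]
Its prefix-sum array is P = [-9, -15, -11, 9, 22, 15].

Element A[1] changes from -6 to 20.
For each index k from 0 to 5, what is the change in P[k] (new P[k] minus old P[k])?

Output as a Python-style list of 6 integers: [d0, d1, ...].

Answer: [0, 26, 26, 26, 26, 26]

Derivation:
Element change: A[1] -6 -> 20, delta = 26
For k < 1: P[k] unchanged, delta_P[k] = 0
For k >= 1: P[k] shifts by exactly 26
Delta array: [0, 26, 26, 26, 26, 26]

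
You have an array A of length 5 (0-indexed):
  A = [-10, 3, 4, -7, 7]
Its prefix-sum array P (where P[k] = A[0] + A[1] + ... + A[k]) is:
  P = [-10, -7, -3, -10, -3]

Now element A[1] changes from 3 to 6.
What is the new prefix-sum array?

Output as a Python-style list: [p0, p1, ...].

Answer: [-10, -4, 0, -7, 0]

Derivation:
Change: A[1] 3 -> 6, delta = 3
P[k] for k < 1: unchanged (A[1] not included)
P[k] for k >= 1: shift by delta = 3
  P[0] = -10 + 0 = -10
  P[1] = -7 + 3 = -4
  P[2] = -3 + 3 = 0
  P[3] = -10 + 3 = -7
  P[4] = -3 + 3 = 0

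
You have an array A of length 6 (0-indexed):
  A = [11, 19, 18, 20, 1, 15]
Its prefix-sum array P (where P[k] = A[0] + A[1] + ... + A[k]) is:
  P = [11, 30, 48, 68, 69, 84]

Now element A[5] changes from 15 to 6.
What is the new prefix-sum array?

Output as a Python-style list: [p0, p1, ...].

Change: A[5] 15 -> 6, delta = -9
P[k] for k < 5: unchanged (A[5] not included)
P[k] for k >= 5: shift by delta = -9
  P[0] = 11 + 0 = 11
  P[1] = 30 + 0 = 30
  P[2] = 48 + 0 = 48
  P[3] = 68 + 0 = 68
  P[4] = 69 + 0 = 69
  P[5] = 84 + -9 = 75

Answer: [11, 30, 48, 68, 69, 75]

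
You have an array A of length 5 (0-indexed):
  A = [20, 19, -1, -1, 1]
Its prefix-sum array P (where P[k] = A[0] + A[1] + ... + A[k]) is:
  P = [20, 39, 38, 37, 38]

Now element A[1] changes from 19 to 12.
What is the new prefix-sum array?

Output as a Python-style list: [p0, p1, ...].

Change: A[1] 19 -> 12, delta = -7
P[k] for k < 1: unchanged (A[1] not included)
P[k] for k >= 1: shift by delta = -7
  P[0] = 20 + 0 = 20
  P[1] = 39 + -7 = 32
  P[2] = 38 + -7 = 31
  P[3] = 37 + -7 = 30
  P[4] = 38 + -7 = 31

Answer: [20, 32, 31, 30, 31]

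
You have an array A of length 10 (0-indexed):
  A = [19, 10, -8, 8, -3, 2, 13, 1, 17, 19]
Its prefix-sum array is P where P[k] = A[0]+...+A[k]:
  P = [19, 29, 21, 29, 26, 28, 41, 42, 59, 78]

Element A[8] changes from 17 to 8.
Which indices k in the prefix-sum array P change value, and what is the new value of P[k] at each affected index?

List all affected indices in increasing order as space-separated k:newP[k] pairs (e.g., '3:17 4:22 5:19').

Answer: 8:50 9:69

Derivation:
P[k] = A[0] + ... + A[k]
P[k] includes A[8] iff k >= 8
Affected indices: 8, 9, ..., 9; delta = -9
  P[8]: 59 + -9 = 50
  P[9]: 78 + -9 = 69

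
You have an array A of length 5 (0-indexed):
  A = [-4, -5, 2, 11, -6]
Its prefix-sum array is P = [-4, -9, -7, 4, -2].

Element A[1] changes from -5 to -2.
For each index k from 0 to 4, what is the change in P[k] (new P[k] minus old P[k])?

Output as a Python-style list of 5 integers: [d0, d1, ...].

Element change: A[1] -5 -> -2, delta = 3
For k < 1: P[k] unchanged, delta_P[k] = 0
For k >= 1: P[k] shifts by exactly 3
Delta array: [0, 3, 3, 3, 3]

Answer: [0, 3, 3, 3, 3]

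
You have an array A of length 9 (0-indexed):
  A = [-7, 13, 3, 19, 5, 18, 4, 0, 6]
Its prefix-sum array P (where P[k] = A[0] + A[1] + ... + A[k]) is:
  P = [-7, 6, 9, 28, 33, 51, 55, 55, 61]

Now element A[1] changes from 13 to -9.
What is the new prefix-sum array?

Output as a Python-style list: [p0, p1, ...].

Answer: [-7, -16, -13, 6, 11, 29, 33, 33, 39]

Derivation:
Change: A[1] 13 -> -9, delta = -22
P[k] for k < 1: unchanged (A[1] not included)
P[k] for k >= 1: shift by delta = -22
  P[0] = -7 + 0 = -7
  P[1] = 6 + -22 = -16
  P[2] = 9 + -22 = -13
  P[3] = 28 + -22 = 6
  P[4] = 33 + -22 = 11
  P[5] = 51 + -22 = 29
  P[6] = 55 + -22 = 33
  P[7] = 55 + -22 = 33
  P[8] = 61 + -22 = 39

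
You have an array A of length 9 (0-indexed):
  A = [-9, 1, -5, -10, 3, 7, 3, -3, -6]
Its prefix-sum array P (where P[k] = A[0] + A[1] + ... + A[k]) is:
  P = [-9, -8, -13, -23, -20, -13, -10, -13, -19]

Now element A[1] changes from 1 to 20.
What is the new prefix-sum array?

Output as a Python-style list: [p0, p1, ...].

Change: A[1] 1 -> 20, delta = 19
P[k] for k < 1: unchanged (A[1] not included)
P[k] for k >= 1: shift by delta = 19
  P[0] = -9 + 0 = -9
  P[1] = -8 + 19 = 11
  P[2] = -13 + 19 = 6
  P[3] = -23 + 19 = -4
  P[4] = -20 + 19 = -1
  P[5] = -13 + 19 = 6
  P[6] = -10 + 19 = 9
  P[7] = -13 + 19 = 6
  P[8] = -19 + 19 = 0

Answer: [-9, 11, 6, -4, -1, 6, 9, 6, 0]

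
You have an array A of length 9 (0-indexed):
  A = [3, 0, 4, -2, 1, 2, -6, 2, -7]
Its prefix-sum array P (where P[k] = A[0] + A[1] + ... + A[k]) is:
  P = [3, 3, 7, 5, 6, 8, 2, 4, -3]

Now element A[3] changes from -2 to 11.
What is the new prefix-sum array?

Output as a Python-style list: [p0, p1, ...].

Answer: [3, 3, 7, 18, 19, 21, 15, 17, 10]

Derivation:
Change: A[3] -2 -> 11, delta = 13
P[k] for k < 3: unchanged (A[3] not included)
P[k] for k >= 3: shift by delta = 13
  P[0] = 3 + 0 = 3
  P[1] = 3 + 0 = 3
  P[2] = 7 + 0 = 7
  P[3] = 5 + 13 = 18
  P[4] = 6 + 13 = 19
  P[5] = 8 + 13 = 21
  P[6] = 2 + 13 = 15
  P[7] = 4 + 13 = 17
  P[8] = -3 + 13 = 10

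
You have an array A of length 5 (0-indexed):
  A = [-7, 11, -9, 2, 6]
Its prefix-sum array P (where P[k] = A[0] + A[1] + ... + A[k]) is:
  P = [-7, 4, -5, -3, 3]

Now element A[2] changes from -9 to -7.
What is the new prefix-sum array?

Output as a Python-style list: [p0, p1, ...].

Answer: [-7, 4, -3, -1, 5]

Derivation:
Change: A[2] -9 -> -7, delta = 2
P[k] for k < 2: unchanged (A[2] not included)
P[k] for k >= 2: shift by delta = 2
  P[0] = -7 + 0 = -7
  P[1] = 4 + 0 = 4
  P[2] = -5 + 2 = -3
  P[3] = -3 + 2 = -1
  P[4] = 3 + 2 = 5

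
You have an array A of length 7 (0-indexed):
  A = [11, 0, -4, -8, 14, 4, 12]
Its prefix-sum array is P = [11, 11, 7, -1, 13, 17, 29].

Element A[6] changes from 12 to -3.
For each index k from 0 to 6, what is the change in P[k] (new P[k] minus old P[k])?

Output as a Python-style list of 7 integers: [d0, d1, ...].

Answer: [0, 0, 0, 0, 0, 0, -15]

Derivation:
Element change: A[6] 12 -> -3, delta = -15
For k < 6: P[k] unchanged, delta_P[k] = 0
For k >= 6: P[k] shifts by exactly -15
Delta array: [0, 0, 0, 0, 0, 0, -15]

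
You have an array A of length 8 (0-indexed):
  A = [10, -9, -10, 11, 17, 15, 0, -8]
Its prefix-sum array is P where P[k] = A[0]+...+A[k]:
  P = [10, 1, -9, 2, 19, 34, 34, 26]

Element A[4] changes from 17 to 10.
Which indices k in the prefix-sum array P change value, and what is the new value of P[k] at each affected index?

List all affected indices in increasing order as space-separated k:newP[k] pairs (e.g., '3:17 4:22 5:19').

P[k] = A[0] + ... + A[k]
P[k] includes A[4] iff k >= 4
Affected indices: 4, 5, ..., 7; delta = -7
  P[4]: 19 + -7 = 12
  P[5]: 34 + -7 = 27
  P[6]: 34 + -7 = 27
  P[7]: 26 + -7 = 19

Answer: 4:12 5:27 6:27 7:19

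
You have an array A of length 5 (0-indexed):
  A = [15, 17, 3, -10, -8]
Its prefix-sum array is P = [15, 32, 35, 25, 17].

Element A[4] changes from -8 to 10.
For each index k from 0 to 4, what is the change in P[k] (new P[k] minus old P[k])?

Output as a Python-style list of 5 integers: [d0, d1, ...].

Answer: [0, 0, 0, 0, 18]

Derivation:
Element change: A[4] -8 -> 10, delta = 18
For k < 4: P[k] unchanged, delta_P[k] = 0
For k >= 4: P[k] shifts by exactly 18
Delta array: [0, 0, 0, 0, 18]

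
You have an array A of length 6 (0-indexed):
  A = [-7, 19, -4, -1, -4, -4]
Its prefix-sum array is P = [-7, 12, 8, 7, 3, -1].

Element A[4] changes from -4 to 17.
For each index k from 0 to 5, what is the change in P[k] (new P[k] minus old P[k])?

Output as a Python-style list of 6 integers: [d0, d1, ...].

Element change: A[4] -4 -> 17, delta = 21
For k < 4: P[k] unchanged, delta_P[k] = 0
For k >= 4: P[k] shifts by exactly 21
Delta array: [0, 0, 0, 0, 21, 21]

Answer: [0, 0, 0, 0, 21, 21]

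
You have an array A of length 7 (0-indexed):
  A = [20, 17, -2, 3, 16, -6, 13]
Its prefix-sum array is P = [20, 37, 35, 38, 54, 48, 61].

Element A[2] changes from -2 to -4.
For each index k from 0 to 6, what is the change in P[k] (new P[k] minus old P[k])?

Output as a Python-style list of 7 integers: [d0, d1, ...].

Element change: A[2] -2 -> -4, delta = -2
For k < 2: P[k] unchanged, delta_P[k] = 0
For k >= 2: P[k] shifts by exactly -2
Delta array: [0, 0, -2, -2, -2, -2, -2]

Answer: [0, 0, -2, -2, -2, -2, -2]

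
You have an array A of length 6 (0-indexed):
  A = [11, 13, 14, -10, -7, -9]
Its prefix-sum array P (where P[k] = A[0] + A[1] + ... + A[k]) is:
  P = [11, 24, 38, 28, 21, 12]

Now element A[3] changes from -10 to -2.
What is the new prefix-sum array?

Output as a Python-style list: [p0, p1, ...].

Change: A[3] -10 -> -2, delta = 8
P[k] for k < 3: unchanged (A[3] not included)
P[k] for k >= 3: shift by delta = 8
  P[0] = 11 + 0 = 11
  P[1] = 24 + 0 = 24
  P[2] = 38 + 0 = 38
  P[3] = 28 + 8 = 36
  P[4] = 21 + 8 = 29
  P[5] = 12 + 8 = 20

Answer: [11, 24, 38, 36, 29, 20]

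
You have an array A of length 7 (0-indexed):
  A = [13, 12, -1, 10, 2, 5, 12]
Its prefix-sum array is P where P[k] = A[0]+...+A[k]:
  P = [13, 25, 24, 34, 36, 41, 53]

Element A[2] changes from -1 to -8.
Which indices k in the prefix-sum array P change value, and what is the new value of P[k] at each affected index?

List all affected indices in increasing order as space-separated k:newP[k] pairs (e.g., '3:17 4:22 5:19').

P[k] = A[0] + ... + A[k]
P[k] includes A[2] iff k >= 2
Affected indices: 2, 3, ..., 6; delta = -7
  P[2]: 24 + -7 = 17
  P[3]: 34 + -7 = 27
  P[4]: 36 + -7 = 29
  P[5]: 41 + -7 = 34
  P[6]: 53 + -7 = 46

Answer: 2:17 3:27 4:29 5:34 6:46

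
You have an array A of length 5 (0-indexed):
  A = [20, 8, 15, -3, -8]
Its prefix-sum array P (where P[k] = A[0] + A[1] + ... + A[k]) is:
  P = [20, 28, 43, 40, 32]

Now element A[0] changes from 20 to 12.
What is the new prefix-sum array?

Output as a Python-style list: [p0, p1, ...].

Answer: [12, 20, 35, 32, 24]

Derivation:
Change: A[0] 20 -> 12, delta = -8
P[k] for k < 0: unchanged (A[0] not included)
P[k] for k >= 0: shift by delta = -8
  P[0] = 20 + -8 = 12
  P[1] = 28 + -8 = 20
  P[2] = 43 + -8 = 35
  P[3] = 40 + -8 = 32
  P[4] = 32 + -8 = 24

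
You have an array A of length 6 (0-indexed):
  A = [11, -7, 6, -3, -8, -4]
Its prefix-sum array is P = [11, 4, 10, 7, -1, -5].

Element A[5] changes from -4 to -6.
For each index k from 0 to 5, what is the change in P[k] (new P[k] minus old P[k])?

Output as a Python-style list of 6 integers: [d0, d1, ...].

Element change: A[5] -4 -> -6, delta = -2
For k < 5: P[k] unchanged, delta_P[k] = 0
For k >= 5: P[k] shifts by exactly -2
Delta array: [0, 0, 0, 0, 0, -2]

Answer: [0, 0, 0, 0, 0, -2]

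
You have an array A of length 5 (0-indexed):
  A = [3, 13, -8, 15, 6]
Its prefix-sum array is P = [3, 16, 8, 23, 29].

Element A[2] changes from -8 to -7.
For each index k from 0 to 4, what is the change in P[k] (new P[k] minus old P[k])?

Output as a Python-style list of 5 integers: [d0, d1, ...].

Element change: A[2] -8 -> -7, delta = 1
For k < 2: P[k] unchanged, delta_P[k] = 0
For k >= 2: P[k] shifts by exactly 1
Delta array: [0, 0, 1, 1, 1]

Answer: [0, 0, 1, 1, 1]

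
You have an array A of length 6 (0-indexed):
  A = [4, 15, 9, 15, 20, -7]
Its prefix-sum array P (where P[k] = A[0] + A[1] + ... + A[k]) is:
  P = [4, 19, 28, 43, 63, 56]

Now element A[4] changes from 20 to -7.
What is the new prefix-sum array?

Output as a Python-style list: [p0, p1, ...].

Answer: [4, 19, 28, 43, 36, 29]

Derivation:
Change: A[4] 20 -> -7, delta = -27
P[k] for k < 4: unchanged (A[4] not included)
P[k] for k >= 4: shift by delta = -27
  P[0] = 4 + 0 = 4
  P[1] = 19 + 0 = 19
  P[2] = 28 + 0 = 28
  P[3] = 43 + 0 = 43
  P[4] = 63 + -27 = 36
  P[5] = 56 + -27 = 29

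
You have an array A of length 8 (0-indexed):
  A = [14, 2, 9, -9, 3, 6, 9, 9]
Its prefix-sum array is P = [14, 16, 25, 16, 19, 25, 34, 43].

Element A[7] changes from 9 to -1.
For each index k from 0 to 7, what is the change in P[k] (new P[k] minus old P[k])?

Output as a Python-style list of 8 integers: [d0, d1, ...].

Element change: A[7] 9 -> -1, delta = -10
For k < 7: P[k] unchanged, delta_P[k] = 0
For k >= 7: P[k] shifts by exactly -10
Delta array: [0, 0, 0, 0, 0, 0, 0, -10]

Answer: [0, 0, 0, 0, 0, 0, 0, -10]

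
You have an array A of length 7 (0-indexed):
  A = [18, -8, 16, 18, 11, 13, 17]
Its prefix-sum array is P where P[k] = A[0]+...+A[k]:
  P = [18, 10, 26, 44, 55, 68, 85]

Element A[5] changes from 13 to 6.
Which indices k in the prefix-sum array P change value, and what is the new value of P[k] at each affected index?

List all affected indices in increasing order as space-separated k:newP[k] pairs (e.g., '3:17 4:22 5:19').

Answer: 5:61 6:78

Derivation:
P[k] = A[0] + ... + A[k]
P[k] includes A[5] iff k >= 5
Affected indices: 5, 6, ..., 6; delta = -7
  P[5]: 68 + -7 = 61
  P[6]: 85 + -7 = 78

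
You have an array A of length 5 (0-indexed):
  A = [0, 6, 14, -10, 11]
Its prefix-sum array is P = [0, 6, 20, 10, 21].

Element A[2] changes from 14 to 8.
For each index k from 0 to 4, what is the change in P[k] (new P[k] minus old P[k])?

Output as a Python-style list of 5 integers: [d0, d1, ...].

Answer: [0, 0, -6, -6, -6]

Derivation:
Element change: A[2] 14 -> 8, delta = -6
For k < 2: P[k] unchanged, delta_P[k] = 0
For k >= 2: P[k] shifts by exactly -6
Delta array: [0, 0, -6, -6, -6]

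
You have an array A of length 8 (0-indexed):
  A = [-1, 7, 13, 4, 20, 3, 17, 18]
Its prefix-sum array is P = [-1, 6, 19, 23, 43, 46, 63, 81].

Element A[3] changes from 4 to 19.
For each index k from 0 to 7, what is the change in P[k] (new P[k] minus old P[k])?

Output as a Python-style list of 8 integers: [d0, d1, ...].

Element change: A[3] 4 -> 19, delta = 15
For k < 3: P[k] unchanged, delta_P[k] = 0
For k >= 3: P[k] shifts by exactly 15
Delta array: [0, 0, 0, 15, 15, 15, 15, 15]

Answer: [0, 0, 0, 15, 15, 15, 15, 15]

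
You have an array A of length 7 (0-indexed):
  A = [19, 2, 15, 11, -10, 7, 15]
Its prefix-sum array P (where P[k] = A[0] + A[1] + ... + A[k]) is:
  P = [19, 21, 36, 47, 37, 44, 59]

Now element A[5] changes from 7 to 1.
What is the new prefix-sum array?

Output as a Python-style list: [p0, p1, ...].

Change: A[5] 7 -> 1, delta = -6
P[k] for k < 5: unchanged (A[5] not included)
P[k] for k >= 5: shift by delta = -6
  P[0] = 19 + 0 = 19
  P[1] = 21 + 0 = 21
  P[2] = 36 + 0 = 36
  P[3] = 47 + 0 = 47
  P[4] = 37 + 0 = 37
  P[5] = 44 + -6 = 38
  P[6] = 59 + -6 = 53

Answer: [19, 21, 36, 47, 37, 38, 53]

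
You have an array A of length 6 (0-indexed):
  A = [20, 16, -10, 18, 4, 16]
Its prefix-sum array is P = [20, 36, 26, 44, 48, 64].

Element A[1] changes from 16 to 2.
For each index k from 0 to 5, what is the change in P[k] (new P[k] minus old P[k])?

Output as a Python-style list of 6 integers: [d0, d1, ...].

Answer: [0, -14, -14, -14, -14, -14]

Derivation:
Element change: A[1] 16 -> 2, delta = -14
For k < 1: P[k] unchanged, delta_P[k] = 0
For k >= 1: P[k] shifts by exactly -14
Delta array: [0, -14, -14, -14, -14, -14]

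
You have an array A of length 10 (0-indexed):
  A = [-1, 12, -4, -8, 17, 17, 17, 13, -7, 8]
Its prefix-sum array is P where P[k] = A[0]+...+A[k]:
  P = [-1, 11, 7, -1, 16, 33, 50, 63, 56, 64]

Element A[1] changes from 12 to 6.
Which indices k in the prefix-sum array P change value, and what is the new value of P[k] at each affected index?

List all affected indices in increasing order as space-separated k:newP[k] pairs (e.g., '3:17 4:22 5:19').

Answer: 1:5 2:1 3:-7 4:10 5:27 6:44 7:57 8:50 9:58

Derivation:
P[k] = A[0] + ... + A[k]
P[k] includes A[1] iff k >= 1
Affected indices: 1, 2, ..., 9; delta = -6
  P[1]: 11 + -6 = 5
  P[2]: 7 + -6 = 1
  P[3]: -1 + -6 = -7
  P[4]: 16 + -6 = 10
  P[5]: 33 + -6 = 27
  P[6]: 50 + -6 = 44
  P[7]: 63 + -6 = 57
  P[8]: 56 + -6 = 50
  P[9]: 64 + -6 = 58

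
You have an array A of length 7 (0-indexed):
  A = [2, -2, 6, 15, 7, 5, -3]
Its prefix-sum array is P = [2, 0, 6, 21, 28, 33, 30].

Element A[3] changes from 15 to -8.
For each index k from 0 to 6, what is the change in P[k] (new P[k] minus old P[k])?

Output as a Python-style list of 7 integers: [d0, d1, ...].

Element change: A[3] 15 -> -8, delta = -23
For k < 3: P[k] unchanged, delta_P[k] = 0
For k >= 3: P[k] shifts by exactly -23
Delta array: [0, 0, 0, -23, -23, -23, -23]

Answer: [0, 0, 0, -23, -23, -23, -23]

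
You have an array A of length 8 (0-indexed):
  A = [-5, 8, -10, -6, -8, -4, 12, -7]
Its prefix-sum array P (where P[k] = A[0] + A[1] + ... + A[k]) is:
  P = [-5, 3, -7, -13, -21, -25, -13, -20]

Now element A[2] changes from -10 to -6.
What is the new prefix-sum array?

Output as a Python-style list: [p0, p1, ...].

Change: A[2] -10 -> -6, delta = 4
P[k] for k < 2: unchanged (A[2] not included)
P[k] for k >= 2: shift by delta = 4
  P[0] = -5 + 0 = -5
  P[1] = 3 + 0 = 3
  P[2] = -7 + 4 = -3
  P[3] = -13 + 4 = -9
  P[4] = -21 + 4 = -17
  P[5] = -25 + 4 = -21
  P[6] = -13 + 4 = -9
  P[7] = -20 + 4 = -16

Answer: [-5, 3, -3, -9, -17, -21, -9, -16]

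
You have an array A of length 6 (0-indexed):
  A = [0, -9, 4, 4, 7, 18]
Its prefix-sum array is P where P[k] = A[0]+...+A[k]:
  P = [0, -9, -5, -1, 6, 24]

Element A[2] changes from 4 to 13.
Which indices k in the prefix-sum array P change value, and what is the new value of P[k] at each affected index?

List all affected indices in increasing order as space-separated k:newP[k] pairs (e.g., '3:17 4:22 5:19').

P[k] = A[0] + ... + A[k]
P[k] includes A[2] iff k >= 2
Affected indices: 2, 3, ..., 5; delta = 9
  P[2]: -5 + 9 = 4
  P[3]: -1 + 9 = 8
  P[4]: 6 + 9 = 15
  P[5]: 24 + 9 = 33

Answer: 2:4 3:8 4:15 5:33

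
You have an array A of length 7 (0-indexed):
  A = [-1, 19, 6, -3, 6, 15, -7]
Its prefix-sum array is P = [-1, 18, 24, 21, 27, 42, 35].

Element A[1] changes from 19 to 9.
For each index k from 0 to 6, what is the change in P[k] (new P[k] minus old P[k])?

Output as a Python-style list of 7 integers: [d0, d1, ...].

Answer: [0, -10, -10, -10, -10, -10, -10]

Derivation:
Element change: A[1] 19 -> 9, delta = -10
For k < 1: P[k] unchanged, delta_P[k] = 0
For k >= 1: P[k] shifts by exactly -10
Delta array: [0, -10, -10, -10, -10, -10, -10]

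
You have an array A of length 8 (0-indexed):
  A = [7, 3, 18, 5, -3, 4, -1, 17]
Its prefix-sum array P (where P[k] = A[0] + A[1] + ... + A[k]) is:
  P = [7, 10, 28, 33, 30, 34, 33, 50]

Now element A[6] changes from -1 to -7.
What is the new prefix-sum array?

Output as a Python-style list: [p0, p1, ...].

Answer: [7, 10, 28, 33, 30, 34, 27, 44]

Derivation:
Change: A[6] -1 -> -7, delta = -6
P[k] for k < 6: unchanged (A[6] not included)
P[k] for k >= 6: shift by delta = -6
  P[0] = 7 + 0 = 7
  P[1] = 10 + 0 = 10
  P[2] = 28 + 0 = 28
  P[3] = 33 + 0 = 33
  P[4] = 30 + 0 = 30
  P[5] = 34 + 0 = 34
  P[6] = 33 + -6 = 27
  P[7] = 50 + -6 = 44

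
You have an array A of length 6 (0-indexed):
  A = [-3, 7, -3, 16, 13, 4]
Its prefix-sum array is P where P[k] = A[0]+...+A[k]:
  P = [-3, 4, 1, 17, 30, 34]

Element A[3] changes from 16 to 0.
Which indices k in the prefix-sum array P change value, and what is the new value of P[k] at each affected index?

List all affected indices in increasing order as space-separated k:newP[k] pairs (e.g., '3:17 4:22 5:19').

P[k] = A[0] + ... + A[k]
P[k] includes A[3] iff k >= 3
Affected indices: 3, 4, ..., 5; delta = -16
  P[3]: 17 + -16 = 1
  P[4]: 30 + -16 = 14
  P[5]: 34 + -16 = 18

Answer: 3:1 4:14 5:18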